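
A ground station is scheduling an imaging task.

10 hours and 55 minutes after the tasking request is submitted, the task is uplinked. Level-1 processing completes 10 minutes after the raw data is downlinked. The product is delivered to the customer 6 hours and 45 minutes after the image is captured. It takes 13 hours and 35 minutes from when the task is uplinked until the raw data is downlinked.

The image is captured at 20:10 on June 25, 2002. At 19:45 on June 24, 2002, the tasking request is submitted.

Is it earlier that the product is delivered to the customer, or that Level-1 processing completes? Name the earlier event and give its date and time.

Level-1 processing completes — 20:25 on June 25, 2002

The image is captured: 20:10 Jun 25, 2002.
The product is delivered to the customer: 20:10 Jun 25, 2002 + 6h45m = 02:55 Jun 26, 2002.
The tasking request is submitted: 19:45 Jun 24, 2002.
The task is uplinked: 19:45 Jun 24, 2002 + 10h55m = 06:40 Jun 25, 2002.
The raw data is downlinked: 06:40 Jun 25, 2002 + 13h35m = 20:15 Jun 25, 2002.
Level-1 processing completes: 20:15 Jun 25, 2002 + 10m = 20:25 Jun 25, 2002.
Comparing: the product is delivered to the customer at 02:55 Jun 26, 2002 vs Level-1 processing completes at 20:25 Jun 25, 2002. Earlier: Level-1 processing completes.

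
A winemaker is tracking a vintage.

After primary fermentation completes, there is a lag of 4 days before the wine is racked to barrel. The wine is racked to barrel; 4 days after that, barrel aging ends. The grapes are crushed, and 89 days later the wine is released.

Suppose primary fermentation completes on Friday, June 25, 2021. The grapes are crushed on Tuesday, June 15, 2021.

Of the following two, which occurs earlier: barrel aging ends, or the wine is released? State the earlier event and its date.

Primary fermentation completes: Jun 25, 2021.
The wine is racked to barrel: Jun 25, 2021 + 4 days = Jun 29, 2021.
Barrel aging ends: Jun 29, 2021 + 4 days = Jul 3, 2021.
The grapes are crushed: Jun 15, 2021.
The wine is released: Jun 15, 2021 + 89 days = Sep 12, 2021.
Comparing: barrel aging ends on Jul 3, 2021 vs the wine is released on Sep 12, 2021. Earlier: barrel aging ends.

Barrel aging ends — Saturday, July 3, 2021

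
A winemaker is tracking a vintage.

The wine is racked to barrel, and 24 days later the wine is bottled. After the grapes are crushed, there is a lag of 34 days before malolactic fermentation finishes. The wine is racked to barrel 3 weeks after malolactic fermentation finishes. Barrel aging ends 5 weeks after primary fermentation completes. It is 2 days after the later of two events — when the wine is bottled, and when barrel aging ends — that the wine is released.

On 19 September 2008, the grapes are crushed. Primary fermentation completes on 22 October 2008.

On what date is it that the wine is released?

The grapes are crushed: Sep 19, 2008.
Malolactic fermentation finishes: Sep 19, 2008 + 34 days = Oct 23, 2008.
The wine is racked to barrel: Oct 23, 2008 + 3 weeks = Nov 13, 2008.
The wine is bottled: Nov 13, 2008 + 24 days = Dec 7, 2008.
Primary fermentation completes: Oct 22, 2008.
Barrel aging ends: Oct 22, 2008 + 5 weeks = Nov 26, 2008.
Both prerequisites met — the wine is bottled (Dec 7, 2008), barrel aging ends (Nov 26, 2008); the later is Dec 7, 2008.
The wine is released: Dec 7, 2008 + 2 days = Dec 9, 2008.

9 December 2008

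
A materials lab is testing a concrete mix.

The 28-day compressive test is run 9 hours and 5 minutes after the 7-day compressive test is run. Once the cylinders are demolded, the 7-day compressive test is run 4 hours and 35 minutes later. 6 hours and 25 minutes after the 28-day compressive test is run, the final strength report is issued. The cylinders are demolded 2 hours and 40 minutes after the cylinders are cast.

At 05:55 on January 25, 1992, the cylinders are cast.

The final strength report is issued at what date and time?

04:40 on January 26, 1992

The cylinders are cast: 05:55 Jan 25, 1992.
The cylinders are demolded: 05:55 Jan 25, 1992 + 2h40m = 08:35 Jan 25, 1992.
The 7-day compressive test is run: 08:35 Jan 25, 1992 + 4h35m = 13:10 Jan 25, 1992.
The 28-day compressive test is run: 13:10 Jan 25, 1992 + 9h05m = 22:15 Jan 25, 1992.
The final strength report is issued: 22:15 Jan 25, 1992 + 6h25m = 04:40 Jan 26, 1992.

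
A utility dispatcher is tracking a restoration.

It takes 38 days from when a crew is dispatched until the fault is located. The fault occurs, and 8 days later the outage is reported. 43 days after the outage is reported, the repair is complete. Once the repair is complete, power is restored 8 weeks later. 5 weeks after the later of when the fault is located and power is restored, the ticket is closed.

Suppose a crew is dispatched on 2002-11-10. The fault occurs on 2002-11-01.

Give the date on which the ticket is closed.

2003-03-23

A crew is dispatched: Nov 10, 2002.
The fault is located: Nov 10, 2002 + 38 days = Dec 18, 2002.
The fault occurs: Nov 1, 2002.
The outage is reported: Nov 1, 2002 + 8 days = Nov 9, 2002.
The repair is complete: Nov 9, 2002 + 43 days = Dec 22, 2002.
Power is restored: Dec 22, 2002 + 8 weeks = Feb 16, 2003.
Both prerequisites met — the fault is located (Dec 18, 2002), power is restored (Feb 16, 2003); the later is Feb 16, 2003.
The ticket is closed: Feb 16, 2003 + 5 weeks = Mar 23, 2003.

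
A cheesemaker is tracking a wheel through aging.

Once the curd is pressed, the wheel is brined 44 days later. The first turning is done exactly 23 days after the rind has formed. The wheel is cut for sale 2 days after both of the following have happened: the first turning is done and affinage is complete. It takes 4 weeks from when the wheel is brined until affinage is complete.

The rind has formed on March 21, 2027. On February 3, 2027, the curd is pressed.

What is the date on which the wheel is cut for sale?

The rind has formed: Mar 21, 2027.
The first turning is done: Mar 21, 2027 + 23 days = Apr 13, 2027.
The curd is pressed: Feb 3, 2027.
The wheel is brined: Feb 3, 2027 + 44 days = Mar 19, 2027.
Affinage is complete: Mar 19, 2027 + 4 weeks = Apr 16, 2027.
Both prerequisites met — the first turning is done (Apr 13, 2027), affinage is complete (Apr 16, 2027); the later is Apr 16, 2027.
The wheel is cut for sale: Apr 16, 2027 + 2 days = Apr 18, 2027.

April 18, 2027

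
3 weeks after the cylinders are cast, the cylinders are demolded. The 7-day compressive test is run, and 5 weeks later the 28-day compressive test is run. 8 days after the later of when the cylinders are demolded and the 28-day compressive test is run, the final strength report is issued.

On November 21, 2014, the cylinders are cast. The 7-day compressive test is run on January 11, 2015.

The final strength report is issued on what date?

February 23, 2015

The cylinders are cast: Nov 21, 2014.
The cylinders are demolded: Nov 21, 2014 + 3 weeks = Dec 12, 2014.
The 7-day compressive test is run: Jan 11, 2015.
The 28-day compressive test is run: Jan 11, 2015 + 5 weeks = Feb 15, 2015.
Both prerequisites met — the cylinders are demolded (Dec 12, 2014), the 28-day compressive test is run (Feb 15, 2015); the later is Feb 15, 2015.
The final strength report is issued: Feb 15, 2015 + 8 days = Feb 23, 2015.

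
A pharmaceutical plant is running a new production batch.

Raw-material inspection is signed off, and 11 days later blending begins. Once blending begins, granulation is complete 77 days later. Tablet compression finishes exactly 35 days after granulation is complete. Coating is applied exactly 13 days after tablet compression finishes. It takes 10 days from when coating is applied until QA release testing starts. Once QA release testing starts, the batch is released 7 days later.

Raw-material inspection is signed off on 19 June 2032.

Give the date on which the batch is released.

Raw-material inspection is signed off: Jun 19, 2032.
Blending begins: Jun 19, 2032 + 11 days = Jun 30, 2032.
Granulation is complete: Jun 30, 2032 + 77 days = Sep 15, 2032.
Tablet compression finishes: Sep 15, 2032 + 35 days = Oct 20, 2032.
Coating is applied: Oct 20, 2032 + 13 days = Nov 2, 2032.
QA release testing starts: Nov 2, 2032 + 10 days = Nov 12, 2032.
The batch is released: Nov 12, 2032 + 7 days = Nov 19, 2032.

19 November 2032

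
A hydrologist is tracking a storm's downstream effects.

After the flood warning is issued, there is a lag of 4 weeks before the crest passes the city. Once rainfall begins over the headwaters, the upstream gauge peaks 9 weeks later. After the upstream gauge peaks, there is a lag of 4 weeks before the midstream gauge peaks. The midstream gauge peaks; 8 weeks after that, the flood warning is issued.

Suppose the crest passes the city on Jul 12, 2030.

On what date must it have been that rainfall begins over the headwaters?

Jan 18, 2030

The crest passes the city: Jul 12, 2030.
The flood warning is issued: Jul 12, 2030 − 4 weeks = Jun 14, 2030.
The midstream gauge peaks: Jun 14, 2030 − 8 weeks = Apr 19, 2030.
The upstream gauge peaks: Apr 19, 2030 − 4 weeks = Mar 22, 2030.
Rainfall begins over the headwaters: Mar 22, 2030 − 9 weeks = Jan 18, 2030.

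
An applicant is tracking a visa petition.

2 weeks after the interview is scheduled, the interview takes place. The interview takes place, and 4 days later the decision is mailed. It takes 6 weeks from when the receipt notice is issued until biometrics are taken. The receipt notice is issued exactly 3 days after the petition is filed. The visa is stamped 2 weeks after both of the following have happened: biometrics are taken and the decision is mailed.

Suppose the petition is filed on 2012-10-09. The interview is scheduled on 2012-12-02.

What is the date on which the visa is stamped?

2013-01-03

The petition is filed: Oct 9, 2012.
The receipt notice is issued: Oct 9, 2012 + 3 days = Oct 12, 2012.
Biometrics are taken: Oct 12, 2012 + 6 weeks = Nov 23, 2012.
The interview is scheduled: Dec 2, 2012.
The interview takes place: Dec 2, 2012 + 2 weeks = Dec 16, 2012.
The decision is mailed: Dec 16, 2012 + 4 days = Dec 20, 2012.
Both prerequisites met — biometrics are taken (Nov 23, 2012), the decision is mailed (Dec 20, 2012); the later is Dec 20, 2012.
The visa is stamped: Dec 20, 2012 + 2 weeks = Jan 3, 2013.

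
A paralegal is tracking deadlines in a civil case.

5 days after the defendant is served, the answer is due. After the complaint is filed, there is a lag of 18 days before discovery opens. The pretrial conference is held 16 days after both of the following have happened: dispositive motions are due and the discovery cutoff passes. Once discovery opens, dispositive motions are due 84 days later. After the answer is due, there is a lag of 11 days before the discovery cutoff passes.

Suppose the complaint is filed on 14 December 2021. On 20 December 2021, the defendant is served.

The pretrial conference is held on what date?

The complaint is filed: Dec 14, 2021.
Discovery opens: Dec 14, 2021 + 18 days = Jan 1, 2022.
Dispositive motions are due: Jan 1, 2022 + 84 days = Mar 26, 2022.
The defendant is served: Dec 20, 2021.
The answer is due: Dec 20, 2021 + 5 days = Dec 25, 2021.
The discovery cutoff passes: Dec 25, 2021 + 11 days = Jan 5, 2022.
Both prerequisites met — dispositive motions are due (Mar 26, 2022), the discovery cutoff passes (Jan 5, 2022); the later is Mar 26, 2022.
The pretrial conference is held: Mar 26, 2022 + 16 days = Apr 11, 2022.

11 April 2022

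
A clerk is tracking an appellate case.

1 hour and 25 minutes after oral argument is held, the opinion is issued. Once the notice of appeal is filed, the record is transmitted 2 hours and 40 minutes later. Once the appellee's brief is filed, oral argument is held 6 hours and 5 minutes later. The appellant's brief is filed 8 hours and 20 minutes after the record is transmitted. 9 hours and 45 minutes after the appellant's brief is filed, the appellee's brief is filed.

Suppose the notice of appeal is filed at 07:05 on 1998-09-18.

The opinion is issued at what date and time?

11:20 on 1998-09-19

The notice of appeal is filed: 07:05 Sep 18, 1998.
The record is transmitted: 07:05 Sep 18, 1998 + 2h40m = 09:45 Sep 18, 1998.
The appellant's brief is filed: 09:45 Sep 18, 1998 + 8h20m = 18:05 Sep 18, 1998.
The appellee's brief is filed: 18:05 Sep 18, 1998 + 9h45m = 03:50 Sep 19, 1998.
Oral argument is held: 03:50 Sep 19, 1998 + 6h05m = 09:55 Sep 19, 1998.
The opinion is issued: 09:55 Sep 19, 1998 + 1h25m = 11:20 Sep 19, 1998.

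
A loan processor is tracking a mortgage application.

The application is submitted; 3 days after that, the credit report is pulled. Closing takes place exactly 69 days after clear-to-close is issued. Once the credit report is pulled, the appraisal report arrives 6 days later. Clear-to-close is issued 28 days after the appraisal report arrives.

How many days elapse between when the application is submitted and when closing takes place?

106 days

Causal path: the application is submitted → the credit report is pulled → the appraisal report arrives → clear-to-close is issued → closing takes place.
Total delay along the path: 3 + 6 + 28 + 69 = 106 days.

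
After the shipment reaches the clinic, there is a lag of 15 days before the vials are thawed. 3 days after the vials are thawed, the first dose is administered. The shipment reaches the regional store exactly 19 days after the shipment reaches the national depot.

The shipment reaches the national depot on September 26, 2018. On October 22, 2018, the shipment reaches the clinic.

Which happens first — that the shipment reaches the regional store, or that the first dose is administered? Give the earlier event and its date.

The shipment reaches the national depot: Sep 26, 2018.
The shipment reaches the regional store: Sep 26, 2018 + 19 days = Oct 15, 2018.
The shipment reaches the clinic: Oct 22, 2018.
The vials are thawed: Oct 22, 2018 + 15 days = Nov 6, 2018.
The first dose is administered: Nov 6, 2018 + 3 days = Nov 9, 2018.
Comparing: the shipment reaches the regional store on Oct 15, 2018 vs the first dose is administered on Nov 9, 2018. Earlier: the shipment reaches the regional store.

The shipment reaches the regional store — October 15, 2018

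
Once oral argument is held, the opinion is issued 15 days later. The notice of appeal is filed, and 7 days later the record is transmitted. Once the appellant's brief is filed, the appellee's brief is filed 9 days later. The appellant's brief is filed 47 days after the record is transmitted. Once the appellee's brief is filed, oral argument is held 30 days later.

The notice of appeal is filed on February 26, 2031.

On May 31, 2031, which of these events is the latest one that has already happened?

The notice of appeal is filed: Feb 26, 2031.
The record is transmitted: Feb 26, 2031 + 7 days = Mar 5, 2031.
The appellant's brief is filed: Mar 5, 2031 + 47 days = Apr 21, 2031.
The appellee's brief is filed: Apr 21, 2031 + 9 days = Apr 30, 2031.
Oral argument is held: Apr 30, 2031 + 30 days = May 30, 2031.
The opinion is issued: May 30, 2031 + 15 days = Jun 14, 2031.
May 31, 2031 falls between when oral argument is held (May 30, 2031) and when the opinion is issued (Jun 14, 2031).

Oral argument is held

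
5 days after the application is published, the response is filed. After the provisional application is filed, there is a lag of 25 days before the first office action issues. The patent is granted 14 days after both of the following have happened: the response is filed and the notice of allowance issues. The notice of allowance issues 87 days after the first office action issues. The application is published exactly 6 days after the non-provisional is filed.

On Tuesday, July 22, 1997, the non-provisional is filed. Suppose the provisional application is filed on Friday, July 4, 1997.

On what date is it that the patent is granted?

The non-provisional is filed: Jul 22, 1997.
The application is published: Jul 22, 1997 + 6 days = Jul 28, 1997.
The response is filed: Jul 28, 1997 + 5 days = Aug 2, 1997.
The provisional application is filed: Jul 4, 1997.
The first office action issues: Jul 4, 1997 + 25 days = Jul 29, 1997.
The notice of allowance issues: Jul 29, 1997 + 87 days = Oct 24, 1997.
Both prerequisites met — the response is filed (Aug 2, 1997), the notice of allowance issues (Oct 24, 1997); the later is Oct 24, 1997.
The patent is granted: Oct 24, 1997 + 14 days = Nov 7, 1997.

Friday, November 7, 1997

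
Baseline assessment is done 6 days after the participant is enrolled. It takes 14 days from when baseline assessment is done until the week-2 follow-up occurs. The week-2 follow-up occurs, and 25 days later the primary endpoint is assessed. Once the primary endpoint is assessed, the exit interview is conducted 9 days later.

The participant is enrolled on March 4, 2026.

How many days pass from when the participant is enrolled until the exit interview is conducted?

Causal path: the participant is enrolled → baseline assessment is done → the week-2 follow-up occurs → the primary endpoint is assessed → the exit interview is conducted.
Total delay along the path: 6 + 14 + 25 + 9 = 54 days.

54 days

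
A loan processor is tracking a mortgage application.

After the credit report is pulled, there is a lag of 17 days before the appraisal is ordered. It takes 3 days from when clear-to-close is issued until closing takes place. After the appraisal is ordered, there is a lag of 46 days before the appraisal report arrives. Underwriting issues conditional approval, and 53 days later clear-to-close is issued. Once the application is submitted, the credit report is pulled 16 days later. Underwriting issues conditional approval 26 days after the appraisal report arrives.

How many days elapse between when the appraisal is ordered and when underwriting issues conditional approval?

72 days

Causal path: the appraisal is ordered → the appraisal report arrives → underwriting issues conditional approval.
Total delay along the path: 46 + 26 = 72 days.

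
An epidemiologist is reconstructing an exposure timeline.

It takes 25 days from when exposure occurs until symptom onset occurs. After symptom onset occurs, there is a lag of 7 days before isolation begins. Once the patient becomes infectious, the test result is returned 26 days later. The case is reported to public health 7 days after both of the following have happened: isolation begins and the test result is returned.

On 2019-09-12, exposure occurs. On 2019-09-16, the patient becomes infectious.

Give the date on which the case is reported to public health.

2019-10-21

Exposure occurs: Sep 12, 2019.
Symptom onset occurs: Sep 12, 2019 + 25 days = Oct 7, 2019.
Isolation begins: Oct 7, 2019 + 7 days = Oct 14, 2019.
The patient becomes infectious: Sep 16, 2019.
The test result is returned: Sep 16, 2019 + 26 days = Oct 12, 2019.
Both prerequisites met — isolation begins (Oct 14, 2019), the test result is returned (Oct 12, 2019); the later is Oct 14, 2019.
The case is reported to public health: Oct 14, 2019 + 7 days = Oct 21, 2019.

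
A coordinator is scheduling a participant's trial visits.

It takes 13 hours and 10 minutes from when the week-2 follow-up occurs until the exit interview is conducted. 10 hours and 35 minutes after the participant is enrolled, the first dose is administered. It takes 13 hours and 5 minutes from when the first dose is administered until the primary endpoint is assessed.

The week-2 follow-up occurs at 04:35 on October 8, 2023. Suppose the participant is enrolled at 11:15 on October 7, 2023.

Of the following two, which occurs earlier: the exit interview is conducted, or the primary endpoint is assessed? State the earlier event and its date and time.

The week-2 follow-up occurs: 04:35 Oct 8, 2023.
The exit interview is conducted: 04:35 Oct 8, 2023 + 13h10m = 17:45 Oct 8, 2023.
The participant is enrolled: 11:15 Oct 7, 2023.
The first dose is administered: 11:15 Oct 7, 2023 + 10h35m = 21:50 Oct 7, 2023.
The primary endpoint is assessed: 21:50 Oct 7, 2023 + 13h05m = 10:55 Oct 8, 2023.
Comparing: the exit interview is conducted at 17:45 Oct 8, 2023 vs the primary endpoint is assessed at 10:55 Oct 8, 2023. Earlier: the primary endpoint is assessed.

The primary endpoint is assessed — 10:55 on October 8, 2023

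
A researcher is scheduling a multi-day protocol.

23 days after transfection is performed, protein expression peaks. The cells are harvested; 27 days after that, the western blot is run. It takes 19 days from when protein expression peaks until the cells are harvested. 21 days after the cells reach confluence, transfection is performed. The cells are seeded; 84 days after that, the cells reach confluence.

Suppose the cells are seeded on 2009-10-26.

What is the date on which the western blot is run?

The cells are seeded: Oct 26, 2009.
The cells reach confluence: Oct 26, 2009 + 84 days = Jan 18, 2010.
Transfection is performed: Jan 18, 2010 + 21 days = Feb 8, 2010.
Protein expression peaks: Feb 8, 2010 + 23 days = Mar 3, 2010.
The cells are harvested: Mar 3, 2010 + 19 days = Mar 22, 2010.
The western blot is run: Mar 22, 2010 + 27 days = Apr 18, 2010.

2010-04-18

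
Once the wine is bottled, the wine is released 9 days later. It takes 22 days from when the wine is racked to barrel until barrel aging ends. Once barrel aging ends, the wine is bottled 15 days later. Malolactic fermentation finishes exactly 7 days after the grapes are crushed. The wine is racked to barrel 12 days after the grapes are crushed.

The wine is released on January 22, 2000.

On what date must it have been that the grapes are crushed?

November 25, 1999

The wine is released: Jan 22, 2000.
The wine is bottled: Jan 22, 2000 − 9 days = Jan 13, 2000.
Barrel aging ends: Jan 13, 2000 − 15 days = Dec 29, 1999.
The wine is racked to barrel: Dec 29, 1999 − 22 days = Dec 7, 1999.
The grapes are crushed: Dec 7, 1999 − 12 days = Nov 25, 1999.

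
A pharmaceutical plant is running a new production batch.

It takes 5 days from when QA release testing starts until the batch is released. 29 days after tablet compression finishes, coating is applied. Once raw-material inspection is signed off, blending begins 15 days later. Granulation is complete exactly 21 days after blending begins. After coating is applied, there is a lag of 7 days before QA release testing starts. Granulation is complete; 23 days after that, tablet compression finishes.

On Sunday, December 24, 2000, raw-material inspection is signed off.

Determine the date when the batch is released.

Raw-material inspection is signed off: Dec 24, 2000.
Blending begins: Dec 24, 2000 + 15 days = Jan 8, 2001.
Granulation is complete: Jan 8, 2001 + 21 days = Jan 29, 2001.
Tablet compression finishes: Jan 29, 2001 + 23 days = Feb 21, 2001.
Coating is applied: Feb 21, 2001 + 29 days = Mar 22, 2001.
QA release testing starts: Mar 22, 2001 + 7 days = Mar 29, 2001.
The batch is released: Mar 29, 2001 + 5 days = Apr 3, 2001.

Tuesday, April 3, 2001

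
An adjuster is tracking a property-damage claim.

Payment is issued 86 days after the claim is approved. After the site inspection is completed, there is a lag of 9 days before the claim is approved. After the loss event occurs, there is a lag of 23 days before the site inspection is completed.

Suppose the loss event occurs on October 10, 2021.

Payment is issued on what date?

The loss event occurs: Oct 10, 2021.
The site inspection is completed: Oct 10, 2021 + 23 days = Nov 2, 2021.
The claim is approved: Nov 2, 2021 + 9 days = Nov 11, 2021.
Payment is issued: Nov 11, 2021 + 86 days = Feb 5, 2022.

February 5, 2022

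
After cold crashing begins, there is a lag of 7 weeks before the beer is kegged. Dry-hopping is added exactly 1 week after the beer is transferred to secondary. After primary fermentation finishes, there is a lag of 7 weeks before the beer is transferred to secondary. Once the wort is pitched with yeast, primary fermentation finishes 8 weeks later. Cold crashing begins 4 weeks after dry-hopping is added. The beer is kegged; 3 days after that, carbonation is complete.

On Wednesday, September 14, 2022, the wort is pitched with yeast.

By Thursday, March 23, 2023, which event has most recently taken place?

The beer is kegged

The wort is pitched with yeast: Sep 14, 2022.
Primary fermentation finishes: Sep 14, 2022 + 8 weeks = Nov 9, 2022.
The beer is transferred to secondary: Nov 9, 2022 + 7 weeks = Dec 28, 2022.
Dry-hopping is added: Dec 28, 2022 + 1 week = Jan 4, 2023.
Cold crashing begins: Jan 4, 2023 + 4 weeks = Feb 1, 2023.
The beer is kegged: Feb 1, 2023 + 7 weeks = Mar 22, 2023.
Carbonation is complete: Mar 22, 2023 + 3 days = Mar 25, 2023.
Mar 23, 2023 falls between when the beer is kegged (Mar 22, 2023) and when carbonation is complete (Mar 25, 2023).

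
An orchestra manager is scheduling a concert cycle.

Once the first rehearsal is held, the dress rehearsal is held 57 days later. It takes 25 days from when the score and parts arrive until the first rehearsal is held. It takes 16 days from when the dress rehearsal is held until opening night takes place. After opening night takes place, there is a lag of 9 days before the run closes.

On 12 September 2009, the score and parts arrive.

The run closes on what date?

28 December 2009

The score and parts arrive: Sep 12, 2009.
The first rehearsal is held: Sep 12, 2009 + 25 days = Oct 7, 2009.
The dress rehearsal is held: Oct 7, 2009 + 57 days = Dec 3, 2009.
Opening night takes place: Dec 3, 2009 + 16 days = Dec 19, 2009.
The run closes: Dec 19, 2009 + 9 days = Dec 28, 2009.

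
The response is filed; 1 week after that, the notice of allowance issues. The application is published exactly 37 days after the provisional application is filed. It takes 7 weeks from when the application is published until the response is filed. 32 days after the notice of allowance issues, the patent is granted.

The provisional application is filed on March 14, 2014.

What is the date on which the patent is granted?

The provisional application is filed: Mar 14, 2014.
The application is published: Mar 14, 2014 + 37 days = Apr 20, 2014.
The response is filed: Apr 20, 2014 + 7 weeks = Jun 8, 2014.
The notice of allowance issues: Jun 8, 2014 + 1 week = Jun 15, 2014.
The patent is granted: Jun 15, 2014 + 32 days = Jul 17, 2014.

July 17, 2014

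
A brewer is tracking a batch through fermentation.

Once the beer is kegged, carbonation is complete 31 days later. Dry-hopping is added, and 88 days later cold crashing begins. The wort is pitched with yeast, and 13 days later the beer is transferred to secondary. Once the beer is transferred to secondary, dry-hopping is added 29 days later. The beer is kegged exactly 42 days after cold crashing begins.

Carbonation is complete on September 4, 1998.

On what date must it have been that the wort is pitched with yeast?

February 13, 1998

Carbonation is complete: Sep 4, 1998.
The beer is kegged: Sep 4, 1998 − 31 days = Aug 4, 1998.
Cold crashing begins: Aug 4, 1998 − 42 days = Jun 23, 1998.
Dry-hopping is added: Jun 23, 1998 − 88 days = Mar 27, 1998.
The beer is transferred to secondary: Mar 27, 1998 − 29 days = Feb 26, 1998.
The wort is pitched with yeast: Feb 26, 1998 − 13 days = Feb 13, 1998.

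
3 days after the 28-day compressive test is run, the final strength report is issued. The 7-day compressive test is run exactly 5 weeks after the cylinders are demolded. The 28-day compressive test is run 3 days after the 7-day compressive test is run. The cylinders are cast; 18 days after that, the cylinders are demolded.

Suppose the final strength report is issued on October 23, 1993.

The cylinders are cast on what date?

August 25, 1993

The final strength report is issued: Oct 23, 1993.
The 28-day compressive test is run: Oct 23, 1993 − 3 days = Oct 20, 1993.
The 7-day compressive test is run: Oct 20, 1993 − 3 days = Oct 17, 1993.
The cylinders are demolded: Oct 17, 1993 − 5 weeks = Sep 12, 1993.
The cylinders are cast: Sep 12, 1993 − 18 days = Aug 25, 1993.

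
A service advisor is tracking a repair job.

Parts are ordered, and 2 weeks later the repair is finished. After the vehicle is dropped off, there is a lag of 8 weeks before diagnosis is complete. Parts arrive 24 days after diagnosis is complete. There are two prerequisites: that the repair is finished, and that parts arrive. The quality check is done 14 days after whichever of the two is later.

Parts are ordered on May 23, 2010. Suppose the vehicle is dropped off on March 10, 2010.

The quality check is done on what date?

June 20, 2010

Parts are ordered: May 23, 2010.
The repair is finished: May 23, 2010 + 2 weeks = Jun 6, 2010.
The vehicle is dropped off: Mar 10, 2010.
Diagnosis is complete: Mar 10, 2010 + 8 weeks = May 5, 2010.
Parts arrive: May 5, 2010 + 24 days = May 29, 2010.
Both prerequisites met — the repair is finished (Jun 6, 2010), parts arrive (May 29, 2010); the later is Jun 6, 2010.
The quality check is done: Jun 6, 2010 + 14 days = Jun 20, 2010.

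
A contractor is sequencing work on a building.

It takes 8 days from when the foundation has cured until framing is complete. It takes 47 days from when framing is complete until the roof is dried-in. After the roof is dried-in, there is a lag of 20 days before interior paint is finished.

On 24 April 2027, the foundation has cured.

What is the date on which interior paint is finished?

8 July 2027

The foundation has cured: Apr 24, 2027.
Framing is complete: Apr 24, 2027 + 8 days = May 2, 2027.
The roof is dried-in: May 2, 2027 + 47 days = Jun 18, 2027.
Interior paint is finished: Jun 18, 2027 + 20 days = Jul 8, 2027.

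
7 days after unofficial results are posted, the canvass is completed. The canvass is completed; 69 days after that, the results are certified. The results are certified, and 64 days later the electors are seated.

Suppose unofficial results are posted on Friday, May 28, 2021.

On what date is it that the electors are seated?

Friday, October 15, 2021

Unofficial results are posted: May 28, 2021.
The canvass is completed: May 28, 2021 + 7 days = Jun 4, 2021.
The results are certified: Jun 4, 2021 + 69 days = Aug 12, 2021.
The electors are seated: Aug 12, 2021 + 64 days = Oct 15, 2021.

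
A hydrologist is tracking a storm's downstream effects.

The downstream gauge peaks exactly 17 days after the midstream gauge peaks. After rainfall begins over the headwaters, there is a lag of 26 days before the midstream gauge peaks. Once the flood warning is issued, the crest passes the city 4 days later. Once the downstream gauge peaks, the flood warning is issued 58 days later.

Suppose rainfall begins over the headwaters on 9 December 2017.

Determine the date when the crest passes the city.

Rainfall begins over the headwaters: Dec 9, 2017.
The midstream gauge peaks: Dec 9, 2017 + 26 days = Jan 4, 2018.
The downstream gauge peaks: Jan 4, 2018 + 17 days = Jan 21, 2018.
The flood warning is issued: Jan 21, 2018 + 58 days = Mar 20, 2018.
The crest passes the city: Mar 20, 2018 + 4 days = Mar 24, 2018.

24 March 2018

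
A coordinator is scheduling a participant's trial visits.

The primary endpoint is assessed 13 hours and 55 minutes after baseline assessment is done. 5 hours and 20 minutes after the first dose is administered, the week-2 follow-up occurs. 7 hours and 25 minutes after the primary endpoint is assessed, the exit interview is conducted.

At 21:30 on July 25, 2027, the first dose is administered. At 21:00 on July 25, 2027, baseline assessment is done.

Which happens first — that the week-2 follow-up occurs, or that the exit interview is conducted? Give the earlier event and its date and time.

The first dose is administered: 21:30 Jul 25, 2027.
The week-2 follow-up occurs: 21:30 Jul 25, 2027 + 5h20m = 02:50 Jul 26, 2027.
Baseline assessment is done: 21:00 Jul 25, 2027.
The primary endpoint is assessed: 21:00 Jul 25, 2027 + 13h55m = 10:55 Jul 26, 2027.
The exit interview is conducted: 10:55 Jul 26, 2027 + 7h25m = 18:20 Jul 26, 2027.
Comparing: the week-2 follow-up occurs at 02:50 Jul 26, 2027 vs the exit interview is conducted at 18:20 Jul 26, 2027. Earlier: the week-2 follow-up occurs.

The week-2 follow-up occurs — 02:50 on July 26, 2027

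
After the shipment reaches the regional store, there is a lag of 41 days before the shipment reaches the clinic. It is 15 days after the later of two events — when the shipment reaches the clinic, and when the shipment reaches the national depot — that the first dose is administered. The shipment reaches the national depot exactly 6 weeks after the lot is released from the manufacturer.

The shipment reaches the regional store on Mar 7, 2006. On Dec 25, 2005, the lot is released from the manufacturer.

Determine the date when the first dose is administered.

The shipment reaches the regional store: Mar 7, 2006.
The shipment reaches the clinic: Mar 7, 2006 + 41 days = Apr 17, 2006.
The lot is released from the manufacturer: Dec 25, 2005.
The shipment reaches the national depot: Dec 25, 2005 + 6 weeks = Feb 5, 2006.
Both prerequisites met — the shipment reaches the clinic (Apr 17, 2006), the shipment reaches the national depot (Feb 5, 2006); the later is Apr 17, 2006.
The first dose is administered: Apr 17, 2006 + 15 days = May 2, 2006.

May 2, 2006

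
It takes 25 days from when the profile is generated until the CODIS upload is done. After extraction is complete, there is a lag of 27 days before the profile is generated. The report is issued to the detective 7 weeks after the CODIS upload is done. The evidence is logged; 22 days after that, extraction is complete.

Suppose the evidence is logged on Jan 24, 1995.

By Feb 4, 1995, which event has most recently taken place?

The evidence is logged

The evidence is logged: Jan 24, 1995.
Extraction is complete: Jan 24, 1995 + 22 days = Feb 15, 1995.
The profile is generated: Feb 15, 1995 + 27 days = Mar 14, 1995.
The CODIS upload is done: Mar 14, 1995 + 25 days = Apr 8, 1995.
The report is issued to the detective: Apr 8, 1995 + 7 weeks = May 27, 1995.
Feb 4, 1995 falls between when the evidence is logged (Jan 24, 1995) and when extraction is complete (Feb 15, 1995).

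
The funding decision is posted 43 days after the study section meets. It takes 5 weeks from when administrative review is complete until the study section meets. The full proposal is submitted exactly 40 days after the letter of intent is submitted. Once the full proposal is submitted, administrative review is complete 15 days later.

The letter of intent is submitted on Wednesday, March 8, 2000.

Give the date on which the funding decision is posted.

The letter of intent is submitted: Mar 8, 2000.
The full proposal is submitted: Mar 8, 2000 + 40 days = Apr 17, 2000.
Administrative review is complete: Apr 17, 2000 + 15 days = May 2, 2000.
The study section meets: May 2, 2000 + 5 weeks = Jun 6, 2000.
The funding decision is posted: Jun 6, 2000 + 43 days = Jul 19, 2000.

Wednesday, July 19, 2000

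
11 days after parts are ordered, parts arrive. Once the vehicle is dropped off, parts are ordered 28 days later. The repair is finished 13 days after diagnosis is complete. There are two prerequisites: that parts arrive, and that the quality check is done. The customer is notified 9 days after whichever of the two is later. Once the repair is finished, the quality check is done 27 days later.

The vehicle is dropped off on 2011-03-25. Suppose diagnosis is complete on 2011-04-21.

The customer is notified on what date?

The vehicle is dropped off: Mar 25, 2011.
Parts are ordered: Mar 25, 2011 + 28 days = Apr 22, 2011.
Parts arrive: Apr 22, 2011 + 11 days = May 3, 2011.
Diagnosis is complete: Apr 21, 2011.
The repair is finished: Apr 21, 2011 + 13 days = May 4, 2011.
The quality check is done: May 4, 2011 + 27 days = May 31, 2011.
Both prerequisites met — parts arrive (May 3, 2011), the quality check is done (May 31, 2011); the later is May 31, 2011.
The customer is notified: May 31, 2011 + 9 days = Jun 9, 2011.

2011-06-09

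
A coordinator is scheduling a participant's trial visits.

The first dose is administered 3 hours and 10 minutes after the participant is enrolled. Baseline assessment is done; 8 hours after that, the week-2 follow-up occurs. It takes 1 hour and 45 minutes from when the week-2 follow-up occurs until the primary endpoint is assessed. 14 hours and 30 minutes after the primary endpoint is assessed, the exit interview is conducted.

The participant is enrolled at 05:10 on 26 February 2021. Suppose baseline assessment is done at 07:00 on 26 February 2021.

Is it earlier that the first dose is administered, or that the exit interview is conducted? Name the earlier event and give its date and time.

The participant is enrolled: 05:10 Feb 26, 2021.
The first dose is administered: 05:10 Feb 26, 2021 + 3h10m = 08:20 Feb 26, 2021.
Baseline assessment is done: 07:00 Feb 26, 2021.
The week-2 follow-up occurs: 07:00 Feb 26, 2021 + 8h = 15:00 Feb 26, 2021.
The primary endpoint is assessed: 15:00 Feb 26, 2021 + 1h45m = 16:45 Feb 26, 2021.
The exit interview is conducted: 16:45 Feb 26, 2021 + 14h30m = 07:15 Feb 27, 2021.
Comparing: the first dose is administered at 08:20 Feb 26, 2021 vs the exit interview is conducted at 07:15 Feb 27, 2021. Earlier: the first dose is administered.

The first dose is administered — 08:20 on 26 February 2021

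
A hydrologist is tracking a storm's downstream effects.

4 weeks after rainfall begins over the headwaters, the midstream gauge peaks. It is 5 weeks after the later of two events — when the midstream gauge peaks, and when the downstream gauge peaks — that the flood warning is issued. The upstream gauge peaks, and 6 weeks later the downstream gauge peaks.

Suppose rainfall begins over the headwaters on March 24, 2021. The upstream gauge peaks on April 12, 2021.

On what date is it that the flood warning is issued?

June 28, 2021

Rainfall begins over the headwaters: Mar 24, 2021.
The midstream gauge peaks: Mar 24, 2021 + 4 weeks = Apr 21, 2021.
The upstream gauge peaks: Apr 12, 2021.
The downstream gauge peaks: Apr 12, 2021 + 6 weeks = May 24, 2021.
Both prerequisites met — the midstream gauge peaks (Apr 21, 2021), the downstream gauge peaks (May 24, 2021); the later is May 24, 2021.
The flood warning is issued: May 24, 2021 + 5 weeks = Jun 28, 2021.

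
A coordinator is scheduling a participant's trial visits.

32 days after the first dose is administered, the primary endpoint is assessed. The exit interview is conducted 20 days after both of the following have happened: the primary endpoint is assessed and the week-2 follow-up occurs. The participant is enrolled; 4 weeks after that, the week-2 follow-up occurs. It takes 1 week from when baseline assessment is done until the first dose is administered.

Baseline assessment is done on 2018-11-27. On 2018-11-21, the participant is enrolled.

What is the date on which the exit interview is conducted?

2019-01-25

Baseline assessment is done: Nov 27, 2018.
The first dose is administered: Nov 27, 2018 + 1 week = Dec 4, 2018.
The primary endpoint is assessed: Dec 4, 2018 + 32 days = Jan 5, 2019.
The participant is enrolled: Nov 21, 2018.
The week-2 follow-up occurs: Nov 21, 2018 + 4 weeks = Dec 19, 2018.
Both prerequisites met — the primary endpoint is assessed (Jan 5, 2019), the week-2 follow-up occurs (Dec 19, 2018); the later is Jan 5, 2019.
The exit interview is conducted: Jan 5, 2019 + 20 days = Jan 25, 2019.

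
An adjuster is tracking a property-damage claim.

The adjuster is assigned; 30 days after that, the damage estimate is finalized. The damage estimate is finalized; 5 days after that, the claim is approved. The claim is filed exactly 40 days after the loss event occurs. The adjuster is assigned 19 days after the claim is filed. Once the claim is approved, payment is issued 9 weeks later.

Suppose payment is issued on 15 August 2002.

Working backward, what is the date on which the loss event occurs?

Payment is issued: Aug 15, 2002.
The claim is approved: Aug 15, 2002 − 9 weeks = Jun 13, 2002.
The damage estimate is finalized: Jun 13, 2002 − 5 days = Jun 8, 2002.
The adjuster is assigned: Jun 8, 2002 − 30 days = May 9, 2002.
The claim is filed: May 9, 2002 − 19 days = Apr 20, 2002.
The loss event occurs: Apr 20, 2002 − 40 days = Mar 11, 2002.

11 March 2002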